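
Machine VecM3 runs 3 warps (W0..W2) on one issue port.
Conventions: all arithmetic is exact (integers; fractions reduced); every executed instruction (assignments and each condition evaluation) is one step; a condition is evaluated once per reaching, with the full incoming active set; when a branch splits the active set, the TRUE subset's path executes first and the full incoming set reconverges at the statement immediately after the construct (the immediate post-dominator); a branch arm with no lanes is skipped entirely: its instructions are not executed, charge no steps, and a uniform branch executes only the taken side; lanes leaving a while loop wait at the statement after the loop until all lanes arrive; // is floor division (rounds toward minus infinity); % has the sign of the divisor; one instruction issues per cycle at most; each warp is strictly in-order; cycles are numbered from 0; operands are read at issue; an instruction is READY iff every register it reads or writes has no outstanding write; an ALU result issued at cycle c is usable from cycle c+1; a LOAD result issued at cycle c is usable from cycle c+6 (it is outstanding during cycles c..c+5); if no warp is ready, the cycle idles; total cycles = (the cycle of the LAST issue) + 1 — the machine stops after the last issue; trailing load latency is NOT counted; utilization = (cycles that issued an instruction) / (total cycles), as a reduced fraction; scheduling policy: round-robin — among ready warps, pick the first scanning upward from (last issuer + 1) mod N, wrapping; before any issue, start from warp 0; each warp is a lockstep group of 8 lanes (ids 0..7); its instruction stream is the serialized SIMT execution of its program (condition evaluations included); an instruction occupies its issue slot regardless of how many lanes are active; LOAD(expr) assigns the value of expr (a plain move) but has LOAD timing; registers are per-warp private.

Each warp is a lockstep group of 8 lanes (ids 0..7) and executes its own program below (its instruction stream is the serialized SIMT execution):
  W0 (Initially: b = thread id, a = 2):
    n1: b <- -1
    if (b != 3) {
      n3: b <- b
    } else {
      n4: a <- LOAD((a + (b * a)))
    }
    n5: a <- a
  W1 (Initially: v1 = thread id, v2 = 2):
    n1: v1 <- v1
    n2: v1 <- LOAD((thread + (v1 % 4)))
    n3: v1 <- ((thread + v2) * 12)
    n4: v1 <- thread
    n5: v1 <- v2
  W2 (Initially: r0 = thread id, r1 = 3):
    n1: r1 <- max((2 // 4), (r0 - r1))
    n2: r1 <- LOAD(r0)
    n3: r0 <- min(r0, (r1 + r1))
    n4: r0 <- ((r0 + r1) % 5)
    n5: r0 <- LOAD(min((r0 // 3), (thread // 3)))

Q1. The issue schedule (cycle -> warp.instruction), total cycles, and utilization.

cycle 0: W0.I0
cycle 1: W1.I0
cycle 2: W2.I0
cycle 3: W0.I1
cycle 4: W1.I1
cycle 5: W2.I1
cycle 6: W0.I2
cycle 7: W0.I3
cycle 8: idle
cycle 9: idle
cycle 10: W1.I2
cycle 11: W2.I2
cycle 12: W1.I3
cycle 13: W2.I3
cycle 14: W1.I4
cycle 15: W2.I4

Answer: 16 cycles, utilization 7/8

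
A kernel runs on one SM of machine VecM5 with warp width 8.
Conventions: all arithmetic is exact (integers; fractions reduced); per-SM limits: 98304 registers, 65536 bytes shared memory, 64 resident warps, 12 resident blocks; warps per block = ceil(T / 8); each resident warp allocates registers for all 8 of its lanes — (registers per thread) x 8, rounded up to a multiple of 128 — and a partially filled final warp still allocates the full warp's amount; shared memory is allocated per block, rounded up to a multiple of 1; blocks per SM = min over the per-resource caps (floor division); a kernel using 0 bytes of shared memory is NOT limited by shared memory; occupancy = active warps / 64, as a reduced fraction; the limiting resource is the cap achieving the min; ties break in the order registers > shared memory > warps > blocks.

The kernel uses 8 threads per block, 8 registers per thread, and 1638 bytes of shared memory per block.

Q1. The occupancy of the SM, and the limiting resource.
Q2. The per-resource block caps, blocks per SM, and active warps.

Answer: occupancy 3/16, limited by blocks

registers: 768 blocks
shared memory: 40 blocks
warps: 64 blocks
blocks: 12 blocks

Answer: 12 blocks, 12 active warps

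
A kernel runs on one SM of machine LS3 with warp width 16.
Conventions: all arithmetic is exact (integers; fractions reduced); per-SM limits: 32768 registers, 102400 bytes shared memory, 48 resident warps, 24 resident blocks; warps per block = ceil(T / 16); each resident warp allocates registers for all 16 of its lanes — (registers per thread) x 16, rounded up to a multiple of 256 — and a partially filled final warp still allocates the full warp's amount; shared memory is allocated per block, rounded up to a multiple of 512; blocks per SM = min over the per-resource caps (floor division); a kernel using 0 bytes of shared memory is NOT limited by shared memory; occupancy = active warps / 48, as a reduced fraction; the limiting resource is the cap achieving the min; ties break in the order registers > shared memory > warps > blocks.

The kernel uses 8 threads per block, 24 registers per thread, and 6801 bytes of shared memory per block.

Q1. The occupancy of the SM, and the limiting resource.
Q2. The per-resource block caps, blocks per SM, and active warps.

Answer: occupancy 7/24, limited by shared memory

registers: 64 blocks
shared memory: 14 blocks
warps: 48 blocks
blocks: 24 blocks

Answer: 14 blocks, 14 active warps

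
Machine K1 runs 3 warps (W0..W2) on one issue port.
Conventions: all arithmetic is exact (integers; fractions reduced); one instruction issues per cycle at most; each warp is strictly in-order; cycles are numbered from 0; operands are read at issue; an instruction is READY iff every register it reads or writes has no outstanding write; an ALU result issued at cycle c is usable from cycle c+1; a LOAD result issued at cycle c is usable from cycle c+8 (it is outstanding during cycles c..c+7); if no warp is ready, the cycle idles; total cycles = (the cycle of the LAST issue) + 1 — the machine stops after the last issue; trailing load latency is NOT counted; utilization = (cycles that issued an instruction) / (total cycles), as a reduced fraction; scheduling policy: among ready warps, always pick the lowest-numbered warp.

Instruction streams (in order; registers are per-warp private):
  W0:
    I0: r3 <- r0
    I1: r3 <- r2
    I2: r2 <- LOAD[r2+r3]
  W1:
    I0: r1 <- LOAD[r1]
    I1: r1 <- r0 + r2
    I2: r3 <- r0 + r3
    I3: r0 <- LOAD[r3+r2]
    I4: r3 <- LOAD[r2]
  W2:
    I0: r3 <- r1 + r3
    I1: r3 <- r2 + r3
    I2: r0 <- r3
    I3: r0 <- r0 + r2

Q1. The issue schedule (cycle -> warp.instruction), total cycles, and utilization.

cycle 0: W0.I0
cycle 1: W0.I1
cycle 2: W0.I2
cycle 3: W1.I0
cycle 4: W2.I0
cycle 5: W2.I1
cycle 6: W2.I2
cycle 7: W2.I3
cycle 8: idle
cycle 9: idle
cycle 10: idle
cycle 11: W1.I1
cycle 12: W1.I2
cycle 13: W1.I3
cycle 14: W1.I4

Answer: 15 cycles, utilization 4/5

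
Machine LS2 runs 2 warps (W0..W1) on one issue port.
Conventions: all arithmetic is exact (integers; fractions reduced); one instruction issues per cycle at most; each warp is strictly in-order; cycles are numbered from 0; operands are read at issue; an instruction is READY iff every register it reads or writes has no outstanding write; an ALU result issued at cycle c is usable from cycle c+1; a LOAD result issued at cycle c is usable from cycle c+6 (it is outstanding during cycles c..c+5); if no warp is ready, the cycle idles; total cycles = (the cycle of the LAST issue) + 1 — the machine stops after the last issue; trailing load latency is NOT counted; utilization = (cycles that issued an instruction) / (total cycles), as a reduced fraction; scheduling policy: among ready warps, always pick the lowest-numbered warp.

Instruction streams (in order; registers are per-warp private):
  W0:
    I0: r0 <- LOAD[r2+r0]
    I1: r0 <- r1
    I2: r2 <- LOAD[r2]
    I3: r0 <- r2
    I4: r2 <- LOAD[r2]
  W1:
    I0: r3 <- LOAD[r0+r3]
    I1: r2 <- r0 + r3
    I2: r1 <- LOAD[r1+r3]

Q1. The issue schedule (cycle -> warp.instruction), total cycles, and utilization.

cycle 0: W0.I0
cycle 1: W1.I0
cycle 2: idle
cycle 3: idle
cycle 4: idle
cycle 5: idle
cycle 6: W0.I1
cycle 7: W0.I2
cycle 8: W1.I1
cycle 9: W1.I2
cycle 10: idle
cycle 11: idle
cycle 12: idle
cycle 13: W0.I3
cycle 14: W0.I4

Answer: 15 cycles, utilization 8/15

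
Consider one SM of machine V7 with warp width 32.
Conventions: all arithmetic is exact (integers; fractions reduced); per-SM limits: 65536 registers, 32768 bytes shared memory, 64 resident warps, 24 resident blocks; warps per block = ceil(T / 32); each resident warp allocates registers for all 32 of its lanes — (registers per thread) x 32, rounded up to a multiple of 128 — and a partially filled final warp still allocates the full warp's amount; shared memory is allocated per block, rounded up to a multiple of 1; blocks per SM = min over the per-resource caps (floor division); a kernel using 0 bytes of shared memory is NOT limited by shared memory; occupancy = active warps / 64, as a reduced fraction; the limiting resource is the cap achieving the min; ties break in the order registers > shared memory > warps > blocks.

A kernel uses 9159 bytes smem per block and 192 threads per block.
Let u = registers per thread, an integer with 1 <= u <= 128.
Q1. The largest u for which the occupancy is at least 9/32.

Answer: u = 112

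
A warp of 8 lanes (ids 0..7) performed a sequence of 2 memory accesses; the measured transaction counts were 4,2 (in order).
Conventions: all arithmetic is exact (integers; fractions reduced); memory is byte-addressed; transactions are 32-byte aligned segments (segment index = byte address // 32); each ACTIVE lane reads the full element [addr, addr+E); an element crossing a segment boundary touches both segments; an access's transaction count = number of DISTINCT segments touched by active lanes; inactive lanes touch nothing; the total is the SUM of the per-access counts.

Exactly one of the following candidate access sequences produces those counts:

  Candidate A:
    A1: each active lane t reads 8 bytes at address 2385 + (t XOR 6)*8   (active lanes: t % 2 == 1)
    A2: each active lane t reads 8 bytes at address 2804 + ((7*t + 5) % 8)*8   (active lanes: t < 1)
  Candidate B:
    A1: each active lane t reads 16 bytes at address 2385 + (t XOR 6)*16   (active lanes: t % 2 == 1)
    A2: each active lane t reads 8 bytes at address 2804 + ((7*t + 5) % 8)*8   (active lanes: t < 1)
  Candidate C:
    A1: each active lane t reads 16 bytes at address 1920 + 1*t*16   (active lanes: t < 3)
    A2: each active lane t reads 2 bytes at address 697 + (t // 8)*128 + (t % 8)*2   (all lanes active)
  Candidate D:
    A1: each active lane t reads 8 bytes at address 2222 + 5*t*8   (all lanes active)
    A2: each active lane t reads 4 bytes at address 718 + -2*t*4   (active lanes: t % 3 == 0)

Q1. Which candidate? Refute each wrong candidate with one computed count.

A: A1 gives 3 transactions, not 4
C: A1 gives 2 transactions, not 4
D: A1 gives 10 transactions, not 4
B: all counts match (4,2)

Answer: B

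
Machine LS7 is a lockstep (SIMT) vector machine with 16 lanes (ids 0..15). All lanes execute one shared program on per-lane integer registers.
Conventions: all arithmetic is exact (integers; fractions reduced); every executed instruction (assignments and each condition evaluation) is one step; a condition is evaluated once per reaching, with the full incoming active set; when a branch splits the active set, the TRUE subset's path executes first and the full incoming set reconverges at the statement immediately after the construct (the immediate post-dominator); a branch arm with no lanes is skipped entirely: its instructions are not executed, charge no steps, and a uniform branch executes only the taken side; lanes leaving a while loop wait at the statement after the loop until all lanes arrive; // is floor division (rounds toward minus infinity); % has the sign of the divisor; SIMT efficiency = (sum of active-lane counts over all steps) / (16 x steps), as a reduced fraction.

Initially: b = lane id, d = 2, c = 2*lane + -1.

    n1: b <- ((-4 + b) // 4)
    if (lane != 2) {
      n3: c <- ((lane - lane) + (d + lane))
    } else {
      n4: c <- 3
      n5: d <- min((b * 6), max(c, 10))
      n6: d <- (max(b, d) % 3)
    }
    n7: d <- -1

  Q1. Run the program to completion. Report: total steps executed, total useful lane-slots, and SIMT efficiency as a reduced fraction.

Answer: 7 steps, 66 useful, 33/56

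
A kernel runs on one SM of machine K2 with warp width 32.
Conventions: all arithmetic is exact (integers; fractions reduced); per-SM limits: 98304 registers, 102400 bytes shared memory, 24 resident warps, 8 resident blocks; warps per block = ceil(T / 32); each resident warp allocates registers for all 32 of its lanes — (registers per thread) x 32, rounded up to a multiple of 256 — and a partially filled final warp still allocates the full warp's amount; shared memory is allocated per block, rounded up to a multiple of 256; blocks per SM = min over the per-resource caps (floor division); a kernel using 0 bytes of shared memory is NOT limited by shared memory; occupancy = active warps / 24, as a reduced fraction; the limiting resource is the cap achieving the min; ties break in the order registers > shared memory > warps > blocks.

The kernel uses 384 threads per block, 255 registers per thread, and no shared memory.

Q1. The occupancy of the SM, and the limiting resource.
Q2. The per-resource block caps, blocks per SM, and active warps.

Answer: occupancy 1/2, limited by registers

registers: 1 block
shared memory: no limit (kernel uses none)
warps: 2 blocks
blocks: 8 blocks

Answer: 1 block, 12 active warps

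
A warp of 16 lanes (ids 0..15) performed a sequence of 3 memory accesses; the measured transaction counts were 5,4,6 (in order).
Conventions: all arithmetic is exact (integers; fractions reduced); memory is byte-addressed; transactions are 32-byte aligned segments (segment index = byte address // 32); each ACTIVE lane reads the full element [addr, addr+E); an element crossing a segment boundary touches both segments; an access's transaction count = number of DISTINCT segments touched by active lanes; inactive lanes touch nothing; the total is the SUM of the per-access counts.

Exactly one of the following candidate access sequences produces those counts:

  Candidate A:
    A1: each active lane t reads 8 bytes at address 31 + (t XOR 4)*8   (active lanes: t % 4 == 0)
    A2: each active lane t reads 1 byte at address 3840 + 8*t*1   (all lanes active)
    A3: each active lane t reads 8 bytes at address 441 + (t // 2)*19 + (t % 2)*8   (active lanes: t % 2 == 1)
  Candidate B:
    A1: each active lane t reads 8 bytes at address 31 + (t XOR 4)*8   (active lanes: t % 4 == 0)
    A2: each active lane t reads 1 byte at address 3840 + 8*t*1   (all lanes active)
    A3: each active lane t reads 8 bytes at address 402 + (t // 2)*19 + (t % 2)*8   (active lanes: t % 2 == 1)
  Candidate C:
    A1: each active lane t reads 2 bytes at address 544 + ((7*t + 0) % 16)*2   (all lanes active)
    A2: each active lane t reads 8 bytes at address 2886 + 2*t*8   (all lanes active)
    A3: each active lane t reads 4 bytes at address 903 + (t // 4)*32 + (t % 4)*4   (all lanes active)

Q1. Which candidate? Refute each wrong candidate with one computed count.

A: A3 gives 5 transactions, not 6
C: A1 gives 1 transaction, not 5
B: all counts match (5,4,6)

Answer: B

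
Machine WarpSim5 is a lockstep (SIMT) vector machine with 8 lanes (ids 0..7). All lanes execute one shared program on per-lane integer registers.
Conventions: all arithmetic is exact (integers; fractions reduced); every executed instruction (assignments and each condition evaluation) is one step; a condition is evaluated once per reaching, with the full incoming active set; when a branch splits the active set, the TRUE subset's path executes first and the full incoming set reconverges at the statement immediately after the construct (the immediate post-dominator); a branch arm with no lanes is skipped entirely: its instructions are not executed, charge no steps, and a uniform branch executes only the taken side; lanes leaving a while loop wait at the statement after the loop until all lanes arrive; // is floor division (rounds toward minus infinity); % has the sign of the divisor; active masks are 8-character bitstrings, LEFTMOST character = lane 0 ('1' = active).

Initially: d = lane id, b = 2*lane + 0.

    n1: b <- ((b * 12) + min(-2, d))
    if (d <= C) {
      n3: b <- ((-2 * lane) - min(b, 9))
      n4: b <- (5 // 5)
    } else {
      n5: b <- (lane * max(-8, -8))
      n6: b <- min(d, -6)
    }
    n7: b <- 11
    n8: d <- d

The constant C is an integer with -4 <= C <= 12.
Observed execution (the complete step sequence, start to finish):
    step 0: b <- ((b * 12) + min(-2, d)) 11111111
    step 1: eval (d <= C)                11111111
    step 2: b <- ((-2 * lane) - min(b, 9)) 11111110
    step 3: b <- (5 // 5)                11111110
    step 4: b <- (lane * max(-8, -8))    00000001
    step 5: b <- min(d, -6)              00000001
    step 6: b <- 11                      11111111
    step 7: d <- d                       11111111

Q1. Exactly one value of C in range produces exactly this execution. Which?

Answer: C = 6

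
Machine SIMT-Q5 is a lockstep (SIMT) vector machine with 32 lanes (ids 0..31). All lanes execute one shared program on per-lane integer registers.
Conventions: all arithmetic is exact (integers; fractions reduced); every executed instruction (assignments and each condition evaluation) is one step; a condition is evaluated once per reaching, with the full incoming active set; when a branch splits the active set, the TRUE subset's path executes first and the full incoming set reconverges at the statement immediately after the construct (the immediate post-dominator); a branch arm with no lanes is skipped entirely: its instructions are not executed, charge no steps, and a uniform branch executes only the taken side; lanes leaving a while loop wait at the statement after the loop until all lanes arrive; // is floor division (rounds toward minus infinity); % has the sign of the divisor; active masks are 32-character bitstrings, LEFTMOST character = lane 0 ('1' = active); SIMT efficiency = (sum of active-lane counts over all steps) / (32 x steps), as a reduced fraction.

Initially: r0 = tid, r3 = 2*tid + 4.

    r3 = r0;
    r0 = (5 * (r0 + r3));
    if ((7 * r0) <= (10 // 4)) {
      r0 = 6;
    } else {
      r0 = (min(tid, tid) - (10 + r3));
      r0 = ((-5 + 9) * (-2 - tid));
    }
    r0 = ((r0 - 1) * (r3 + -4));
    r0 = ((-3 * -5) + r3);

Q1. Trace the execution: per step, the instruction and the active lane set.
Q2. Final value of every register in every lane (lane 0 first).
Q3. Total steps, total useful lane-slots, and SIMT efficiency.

step 0: r3 <- r0                     11111111111111111111111111111111
step 1: r0 <- (5 * (r0 + r3))        11111111111111111111111111111111
step 2: eval ((7 * r0) <= (10 // 4)) 11111111111111111111111111111111
step 3: r0 <- 6                      10000000000000000000000000000000
step 4: r0 <- (min(tid, tid) - (10 + r3)) 01111111111111111111111111111111
step 5: r0 <- ((-5 + 9) * (-2 - tid)) 01111111111111111111111111111111
step 6: r0 <- ((r0 - 1) * (r3 + -4)) 11111111111111111111111111111111
step 7: r0 <- ((-3 * -5) + r3)       11111111111111111111111111111111

Answer: 8 steps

r0: 15,16,17,18,19,20,21,22,23,24,25,26,27,28,29,30,31,32,33,34,35,36,37,38,39,40,41,42,43,44,45,46
r3: 0,1,2,3,4,5,6,7,8,9,10,11,12,13,14,15,16,17,18,19,20,21,22,23,24,25,26,27,28,29,30,31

steps = 8; useful = 223; efficiency = 223/256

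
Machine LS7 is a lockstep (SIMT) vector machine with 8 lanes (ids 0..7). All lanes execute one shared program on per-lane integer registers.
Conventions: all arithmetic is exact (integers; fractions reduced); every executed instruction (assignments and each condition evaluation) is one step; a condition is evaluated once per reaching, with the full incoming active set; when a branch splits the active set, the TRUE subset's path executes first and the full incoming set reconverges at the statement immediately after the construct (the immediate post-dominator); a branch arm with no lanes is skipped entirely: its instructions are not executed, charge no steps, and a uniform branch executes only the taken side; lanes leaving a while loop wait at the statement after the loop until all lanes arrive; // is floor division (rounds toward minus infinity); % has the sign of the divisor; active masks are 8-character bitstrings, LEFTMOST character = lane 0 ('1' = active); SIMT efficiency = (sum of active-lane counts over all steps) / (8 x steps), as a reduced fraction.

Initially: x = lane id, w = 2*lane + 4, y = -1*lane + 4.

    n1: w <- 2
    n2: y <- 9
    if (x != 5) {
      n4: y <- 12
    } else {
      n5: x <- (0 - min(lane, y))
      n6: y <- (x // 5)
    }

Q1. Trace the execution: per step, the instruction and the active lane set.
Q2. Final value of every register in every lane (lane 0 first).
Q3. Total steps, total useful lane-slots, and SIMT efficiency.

step 0: w <- 2                       11111111
step 1: y <- 9                       11111111
step 2: eval (x != 5)                11111111
step 3: y <- 12                      11111011
step 4: x <- (0 - min(lane, y))      00000100
step 5: y <- (x // 5)                00000100

Answer: 6 steps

x: 0,1,2,3,4,-5,6,7
w: 2,2,2,2,2,2,2,2
y: 12,12,12,12,12,-1,12,12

steps = 6; useful = 33; efficiency = 33/48 = 11/16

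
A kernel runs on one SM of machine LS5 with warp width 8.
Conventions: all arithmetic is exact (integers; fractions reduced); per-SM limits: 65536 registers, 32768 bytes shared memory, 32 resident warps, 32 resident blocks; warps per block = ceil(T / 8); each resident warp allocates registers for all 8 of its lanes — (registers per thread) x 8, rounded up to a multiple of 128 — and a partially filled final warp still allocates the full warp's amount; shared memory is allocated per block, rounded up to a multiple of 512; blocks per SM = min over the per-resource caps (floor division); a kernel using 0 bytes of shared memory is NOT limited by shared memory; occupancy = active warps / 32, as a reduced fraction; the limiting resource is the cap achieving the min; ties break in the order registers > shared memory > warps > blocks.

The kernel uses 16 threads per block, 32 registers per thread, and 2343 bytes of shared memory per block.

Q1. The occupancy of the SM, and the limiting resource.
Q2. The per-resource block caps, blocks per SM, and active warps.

Answer: occupancy 3/4, limited by shared memory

registers: 128 blocks
shared memory: 12 blocks
warps: 16 blocks
blocks: 32 blocks

Answer: 12 blocks, 24 active warps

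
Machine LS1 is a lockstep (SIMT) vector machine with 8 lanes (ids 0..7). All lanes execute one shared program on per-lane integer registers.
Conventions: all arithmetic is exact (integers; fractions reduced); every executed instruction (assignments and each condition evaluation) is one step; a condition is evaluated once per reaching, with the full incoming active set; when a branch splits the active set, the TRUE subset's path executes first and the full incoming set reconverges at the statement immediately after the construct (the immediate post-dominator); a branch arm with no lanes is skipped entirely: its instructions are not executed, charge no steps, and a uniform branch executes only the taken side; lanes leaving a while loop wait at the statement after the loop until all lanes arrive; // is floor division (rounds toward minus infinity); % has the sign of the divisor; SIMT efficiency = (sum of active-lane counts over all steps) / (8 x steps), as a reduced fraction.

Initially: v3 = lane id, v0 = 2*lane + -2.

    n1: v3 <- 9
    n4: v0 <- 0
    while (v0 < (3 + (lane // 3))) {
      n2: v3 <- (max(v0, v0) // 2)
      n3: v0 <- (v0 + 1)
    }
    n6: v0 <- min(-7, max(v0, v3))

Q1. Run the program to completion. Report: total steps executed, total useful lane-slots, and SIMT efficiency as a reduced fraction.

Answer: 19 steps, 125 useful, 125/152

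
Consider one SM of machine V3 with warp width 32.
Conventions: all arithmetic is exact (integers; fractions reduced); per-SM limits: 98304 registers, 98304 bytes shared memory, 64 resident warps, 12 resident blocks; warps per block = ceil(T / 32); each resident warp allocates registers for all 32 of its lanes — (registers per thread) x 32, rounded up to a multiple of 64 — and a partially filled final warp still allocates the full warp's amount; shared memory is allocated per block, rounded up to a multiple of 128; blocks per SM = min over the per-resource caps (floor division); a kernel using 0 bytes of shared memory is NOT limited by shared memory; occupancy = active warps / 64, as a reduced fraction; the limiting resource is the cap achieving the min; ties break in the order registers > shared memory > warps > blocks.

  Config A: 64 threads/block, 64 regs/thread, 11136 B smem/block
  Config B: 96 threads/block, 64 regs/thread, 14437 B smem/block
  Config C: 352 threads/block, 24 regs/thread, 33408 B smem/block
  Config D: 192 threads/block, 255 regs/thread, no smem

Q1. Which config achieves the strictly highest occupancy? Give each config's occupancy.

occupancies: A 1/4, B 9/32, C 11/32, D 3/16

Answer: C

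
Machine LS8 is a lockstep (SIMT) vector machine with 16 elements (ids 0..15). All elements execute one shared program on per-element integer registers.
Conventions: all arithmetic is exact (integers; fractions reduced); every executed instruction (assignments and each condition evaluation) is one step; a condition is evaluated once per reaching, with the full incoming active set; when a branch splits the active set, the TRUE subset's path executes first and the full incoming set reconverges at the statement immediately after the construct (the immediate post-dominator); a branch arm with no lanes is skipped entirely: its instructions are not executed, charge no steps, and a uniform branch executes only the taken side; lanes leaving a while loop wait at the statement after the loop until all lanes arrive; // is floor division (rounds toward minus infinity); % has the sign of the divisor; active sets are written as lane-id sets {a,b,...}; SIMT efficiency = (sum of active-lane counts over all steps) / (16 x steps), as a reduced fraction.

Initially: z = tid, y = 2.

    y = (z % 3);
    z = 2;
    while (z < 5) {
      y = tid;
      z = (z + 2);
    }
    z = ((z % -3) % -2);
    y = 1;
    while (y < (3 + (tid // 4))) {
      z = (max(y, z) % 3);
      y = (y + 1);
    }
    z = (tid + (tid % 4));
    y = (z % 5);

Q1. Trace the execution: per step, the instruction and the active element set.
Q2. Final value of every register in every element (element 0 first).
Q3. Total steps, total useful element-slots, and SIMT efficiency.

step 0: y <- (z % 3)                 {0,1,2,3,4,5,6,7,8,9,10,11,12,13,14,15}
step 1: z <- 2                       {0,1,2,3,4,5,6,7,8,9,10,11,12,13,14,15}
step 2: eval (z < 5)                 {0,1,2,3,4,5,6,7,8,9,10,11,12,13,14,15}
step 3: y <- tid                     {0,1,2,3,4,5,6,7,8,9,10,11,12,13,14,15}
step 4: z <- (z + 2)                 {0,1,2,3,4,5,6,7,8,9,10,11,12,13,14,15}
step 5: eval (z < 5)                 {0,1,2,3,4,5,6,7,8,9,10,11,12,13,14,15}
step 6: y <- tid                     {0,1,2,3,4,5,6,7,8,9,10,11,12,13,14,15}
step 7: z <- (z + 2)                 {0,1,2,3,4,5,6,7,8,9,10,11,12,13,14,15}
step 8: eval (z < 5)                 {0,1,2,3,4,5,6,7,8,9,10,11,12,13,14,15}
step 9: z <- ((z % -3) % -2)         {0,1,2,3,4,5,6,7,8,9,10,11,12,13,14,15}
step 10: y <- 1                       {0,1,2,3,4,5,6,7,8,9,10,11,12,13,14,15}
step 11: eval (y < (3 + (tid // 4)))  {0,1,2,3,4,5,6,7,8,9,10,11,12,13,14,15}
step 12: z <- (max(y, z) % 3)         {0,1,2,3,4,5,6,7,8,9,10,11,12,13,14,15}
step 13: y <- (y + 1)                 {0,1,2,3,4,5,6,7,8,9,10,11,12,13,14,15}
step 14: eval (y < (3 + (tid // 4)))  {0,1,2,3,4,5,6,7,8,9,10,11,12,13,14,15}
step 15: z <- (max(y, z) % 3)         {0,1,2,3,4,5,6,7,8,9,10,11,12,13,14,15}
step 16: y <- (y + 1)                 {0,1,2,3,4,5,6,7,8,9,10,11,12,13,14,15}
step 17: eval (y < (3 + (tid // 4)))  {0,1,2,3,4,5,6,7,8,9,10,11,12,13,14,15}
step 18: z <- (max(y, z) % 3)         {4,5,6,7,8,9,10,11,12,13,14,15}
step 19: y <- (y + 1)                 {4,5,6,7,8,9,10,11,12,13,14,15}
step 20: eval (y < (3 + (tid // 4)))  {4,5,6,7,8,9,10,11,12,13,14,15}
step 21: z <- (max(y, z) % 3)         {8,9,10,11,12,13,14,15}
step 22: y <- (y + 1)                 {8,9,10,11,12,13,14,15}
step 23: eval (y < (3 + (tid // 4)))  {8,9,10,11,12,13,14,15}
step 24: z <- (max(y, z) % 3)         {12,13,14,15}
step 25: y <- (y + 1)                 {12,13,14,15}
step 26: eval (y < (3 + (tid // 4)))  {12,13,14,15}
step 27: z <- (tid + (tid % 4))       {0,1,2,3,4,5,6,7,8,9,10,11,12,13,14,15}
step 28: y <- (z % 5)                 {0,1,2,3,4,5,6,7,8,9,10,11,12,13,14,15}

Answer: 29 steps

z: 0,2,4,6,4,6,8,10,8,10,12,14,12,14,16,18
y: 0,2,4,1,4,1,3,0,3,0,2,4,2,4,1,3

steps = 29; useful = 392; efficiency = 392/464 = 49/58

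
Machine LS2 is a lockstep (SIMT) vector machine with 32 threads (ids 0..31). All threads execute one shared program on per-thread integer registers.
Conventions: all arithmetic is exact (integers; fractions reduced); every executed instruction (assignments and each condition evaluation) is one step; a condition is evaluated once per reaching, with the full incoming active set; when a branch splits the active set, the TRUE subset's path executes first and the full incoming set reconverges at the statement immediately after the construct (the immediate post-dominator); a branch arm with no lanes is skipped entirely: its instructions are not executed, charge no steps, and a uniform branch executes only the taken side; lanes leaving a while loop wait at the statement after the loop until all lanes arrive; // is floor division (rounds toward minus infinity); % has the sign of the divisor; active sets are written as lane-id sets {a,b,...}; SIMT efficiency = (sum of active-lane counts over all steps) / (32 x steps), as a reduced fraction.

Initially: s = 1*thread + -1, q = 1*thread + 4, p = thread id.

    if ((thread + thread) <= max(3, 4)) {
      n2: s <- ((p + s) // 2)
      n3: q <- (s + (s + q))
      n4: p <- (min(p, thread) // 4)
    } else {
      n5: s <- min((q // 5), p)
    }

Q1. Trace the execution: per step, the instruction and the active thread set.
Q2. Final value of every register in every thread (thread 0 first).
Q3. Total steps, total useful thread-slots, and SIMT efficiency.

step 0: eval ((thread + thread) <= max(3, 4)) {0,1,2,3,4,5,6,7,8,9,10,11,12,13,14,15,16,17,18,19,20,21,22,23,24,25,26,27,28,29,30,31}
step 1: s <- ((p + s) // 2)          {0,1,2}
step 2: q <- (s + (s + q))           {0,1,2}
step 3: p <- (min(p, thread) // 4)   {0,1,2}
step 4: s <- min((q // 5), p)        {3,4,5,6,7,8,9,10,11,12,13,14,15,16,17,18,19,20,21,22,23,24,25,26,27,28,29,30,31}

Answer: 5 steps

s: -1,0,1,1,1,1,2,2,2,2,2,3,3,3,3,3,4,4,4,4,4,5,5,5,5,5,6,6,6,6,6,7
q: 2,5,8,7,8,9,10,11,12,13,14,15,16,17,18,19,20,21,22,23,24,25,26,27,28,29,30,31,32,33,34,35
p: 0,0,0,3,4,5,6,7,8,9,10,11,12,13,14,15,16,17,18,19,20,21,22,23,24,25,26,27,28,29,30,31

steps = 5; useful = 70; efficiency = 70/160 = 7/16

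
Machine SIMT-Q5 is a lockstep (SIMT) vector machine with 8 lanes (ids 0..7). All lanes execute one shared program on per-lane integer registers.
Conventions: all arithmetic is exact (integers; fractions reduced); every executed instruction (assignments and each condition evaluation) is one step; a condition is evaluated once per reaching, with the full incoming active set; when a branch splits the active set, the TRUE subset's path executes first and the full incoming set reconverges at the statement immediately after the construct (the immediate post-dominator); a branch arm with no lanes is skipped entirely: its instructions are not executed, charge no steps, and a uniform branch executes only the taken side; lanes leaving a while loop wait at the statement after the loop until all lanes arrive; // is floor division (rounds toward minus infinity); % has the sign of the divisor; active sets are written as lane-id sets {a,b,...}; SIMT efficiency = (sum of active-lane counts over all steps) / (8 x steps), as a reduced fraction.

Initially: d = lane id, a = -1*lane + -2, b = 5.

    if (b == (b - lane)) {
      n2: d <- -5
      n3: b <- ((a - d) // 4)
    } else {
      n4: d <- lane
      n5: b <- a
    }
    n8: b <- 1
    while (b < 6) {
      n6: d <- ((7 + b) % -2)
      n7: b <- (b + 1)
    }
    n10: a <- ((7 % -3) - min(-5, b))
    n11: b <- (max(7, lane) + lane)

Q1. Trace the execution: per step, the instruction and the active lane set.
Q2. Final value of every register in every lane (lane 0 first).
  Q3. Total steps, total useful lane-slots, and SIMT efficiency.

step 0: eval (b == (b - lane))       {0,1,2,3,4,5,6,7}
step 1: d <- -5                      {0}
step 2: b <- ((a - d) // 4)          {0}
step 3: d <- lane                    {1,2,3,4,5,6,7}
step 4: b <- a                       {1,2,3,4,5,6,7}
step 5: b <- 1                       {0,1,2,3,4,5,6,7}
step 6: eval (b < 6)                 {0,1,2,3,4,5,6,7}
step 7: d <- ((7 + b) % -2)          {0,1,2,3,4,5,6,7}
step 8: b <- (b + 1)                 {0,1,2,3,4,5,6,7}
step 9: eval (b < 6)                 {0,1,2,3,4,5,6,7}
step 10: d <- ((7 + b) % -2)          {0,1,2,3,4,5,6,7}
step 11: b <- (b + 1)                 {0,1,2,3,4,5,6,7}
step 12: eval (b < 6)                 {0,1,2,3,4,5,6,7}
step 13: d <- ((7 + b) % -2)          {0,1,2,3,4,5,6,7}
step 14: b <- (b + 1)                 {0,1,2,3,4,5,6,7}
step 15: eval (b < 6)                 {0,1,2,3,4,5,6,7}
step 16: d <- ((7 + b) % -2)          {0,1,2,3,4,5,6,7}
step 17: b <- (b + 1)                 {0,1,2,3,4,5,6,7}
step 18: eval (b < 6)                 {0,1,2,3,4,5,6,7}
step 19: d <- ((7 + b) % -2)          {0,1,2,3,4,5,6,7}
step 20: b <- (b + 1)                 {0,1,2,3,4,5,6,7}
step 21: eval (b < 6)                 {0,1,2,3,4,5,6,7}
step 22: a <- ((7 % -3) - min(-5, b)) {0,1,2,3,4,5,6,7}
step 23: b <- (max(7, lane) + lane)   {0,1,2,3,4,5,6,7}

Answer: 24 steps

d: 0,0,0,0,0,0,0,0
a: 3,3,3,3,3,3,3,3
b: 7,8,9,10,11,12,13,14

steps = 24; useful = 176; efficiency = 176/192 = 11/12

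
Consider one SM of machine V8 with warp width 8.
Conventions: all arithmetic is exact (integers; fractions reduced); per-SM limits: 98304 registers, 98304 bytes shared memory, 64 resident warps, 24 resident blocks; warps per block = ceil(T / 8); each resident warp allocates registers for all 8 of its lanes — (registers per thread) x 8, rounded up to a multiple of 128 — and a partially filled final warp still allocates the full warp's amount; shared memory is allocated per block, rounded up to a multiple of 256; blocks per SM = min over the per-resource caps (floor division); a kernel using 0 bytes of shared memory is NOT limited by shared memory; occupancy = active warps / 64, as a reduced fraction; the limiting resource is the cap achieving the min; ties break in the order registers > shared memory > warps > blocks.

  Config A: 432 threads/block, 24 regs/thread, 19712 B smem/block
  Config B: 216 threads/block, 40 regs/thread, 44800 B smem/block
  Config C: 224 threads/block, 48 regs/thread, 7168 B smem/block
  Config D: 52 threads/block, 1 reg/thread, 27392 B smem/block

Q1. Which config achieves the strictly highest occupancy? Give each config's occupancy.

occupancies: A 27/32, B 27/32, C 7/8, D 21/64

Answer: C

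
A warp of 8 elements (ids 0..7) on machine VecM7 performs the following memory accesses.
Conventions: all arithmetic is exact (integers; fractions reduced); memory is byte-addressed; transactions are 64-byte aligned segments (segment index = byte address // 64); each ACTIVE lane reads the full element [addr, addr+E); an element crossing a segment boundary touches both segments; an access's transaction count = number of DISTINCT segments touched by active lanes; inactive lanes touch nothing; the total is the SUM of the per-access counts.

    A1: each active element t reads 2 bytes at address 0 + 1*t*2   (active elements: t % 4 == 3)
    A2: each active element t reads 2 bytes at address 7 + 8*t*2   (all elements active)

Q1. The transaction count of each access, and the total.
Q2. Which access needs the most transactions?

A1: 1 transaction
A2: 2 transactions

Answer: 1,2; total 3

Answer: A2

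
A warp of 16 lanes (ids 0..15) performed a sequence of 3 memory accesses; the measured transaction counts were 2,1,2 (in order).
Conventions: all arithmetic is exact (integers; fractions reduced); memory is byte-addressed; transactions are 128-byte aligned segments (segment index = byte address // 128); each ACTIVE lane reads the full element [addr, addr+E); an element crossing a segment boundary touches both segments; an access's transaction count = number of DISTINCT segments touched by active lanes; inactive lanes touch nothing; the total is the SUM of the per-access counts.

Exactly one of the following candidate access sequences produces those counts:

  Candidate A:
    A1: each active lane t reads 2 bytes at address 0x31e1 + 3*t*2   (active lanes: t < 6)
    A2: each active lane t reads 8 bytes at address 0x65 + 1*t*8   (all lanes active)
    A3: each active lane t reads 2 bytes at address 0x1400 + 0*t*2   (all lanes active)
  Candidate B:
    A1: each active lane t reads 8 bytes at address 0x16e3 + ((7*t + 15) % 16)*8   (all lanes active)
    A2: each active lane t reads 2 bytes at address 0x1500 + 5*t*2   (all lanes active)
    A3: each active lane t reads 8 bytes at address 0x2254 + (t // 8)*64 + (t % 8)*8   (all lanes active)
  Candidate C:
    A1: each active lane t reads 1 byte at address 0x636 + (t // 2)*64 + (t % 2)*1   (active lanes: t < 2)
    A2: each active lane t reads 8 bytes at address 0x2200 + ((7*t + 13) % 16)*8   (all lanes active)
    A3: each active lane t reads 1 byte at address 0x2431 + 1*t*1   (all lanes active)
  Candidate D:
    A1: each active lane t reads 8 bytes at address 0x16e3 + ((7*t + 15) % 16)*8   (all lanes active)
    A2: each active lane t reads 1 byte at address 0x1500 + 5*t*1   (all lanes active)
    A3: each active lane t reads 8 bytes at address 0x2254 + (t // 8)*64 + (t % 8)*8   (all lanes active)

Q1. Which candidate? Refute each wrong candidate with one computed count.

A: A2 gives 2 transactions, not 1
B: A2 gives 2 transactions, not 1
C: A1 gives 1 transaction, not 2
D: all counts match (2,1,2)

Answer: D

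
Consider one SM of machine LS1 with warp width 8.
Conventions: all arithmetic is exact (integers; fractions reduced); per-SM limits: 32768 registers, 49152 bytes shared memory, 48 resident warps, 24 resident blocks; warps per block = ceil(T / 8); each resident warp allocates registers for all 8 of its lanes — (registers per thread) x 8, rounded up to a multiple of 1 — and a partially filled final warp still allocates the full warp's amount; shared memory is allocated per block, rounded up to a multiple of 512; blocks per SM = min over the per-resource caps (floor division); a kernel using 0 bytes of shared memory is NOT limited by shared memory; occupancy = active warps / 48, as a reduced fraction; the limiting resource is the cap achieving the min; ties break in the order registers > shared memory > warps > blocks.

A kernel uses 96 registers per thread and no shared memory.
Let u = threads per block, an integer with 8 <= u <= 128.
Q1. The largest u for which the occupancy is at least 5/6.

Answer: u = 112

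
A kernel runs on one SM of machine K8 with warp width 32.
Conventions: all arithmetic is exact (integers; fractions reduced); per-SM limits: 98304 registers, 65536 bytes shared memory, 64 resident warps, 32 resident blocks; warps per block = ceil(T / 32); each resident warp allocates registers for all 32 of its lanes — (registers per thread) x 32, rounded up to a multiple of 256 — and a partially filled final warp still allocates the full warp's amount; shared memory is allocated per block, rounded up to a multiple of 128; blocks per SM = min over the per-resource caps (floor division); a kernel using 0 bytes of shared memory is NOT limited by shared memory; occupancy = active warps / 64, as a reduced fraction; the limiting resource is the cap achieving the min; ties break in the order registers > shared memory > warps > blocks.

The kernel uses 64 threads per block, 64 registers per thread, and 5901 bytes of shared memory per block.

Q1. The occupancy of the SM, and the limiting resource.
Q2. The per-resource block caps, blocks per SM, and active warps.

Answer: occupancy 5/16, limited by shared memory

registers: 24 blocks
shared memory: 10 blocks
warps: 32 blocks
blocks: 32 blocks

Answer: 10 blocks, 20 active warps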